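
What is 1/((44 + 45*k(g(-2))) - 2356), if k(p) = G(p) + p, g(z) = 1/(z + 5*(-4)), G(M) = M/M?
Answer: -22/49919 ≈ -0.00044071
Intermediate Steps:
G(M) = 1
g(z) = 1/(-20 + z) (g(z) = 1/(z - 20) = 1/(-20 + z))
k(p) = 1 + p
1/((44 + 45*k(g(-2))) - 2356) = 1/((44 + 45*(1 + 1/(-20 - 2))) - 2356) = 1/((44 + 45*(1 + 1/(-22))) - 2356) = 1/((44 + 45*(1 - 1/22)) - 2356) = 1/((44 + 45*(21/22)) - 2356) = 1/((44 + 945/22) - 2356) = 1/(1913/22 - 2356) = 1/(-49919/22) = -22/49919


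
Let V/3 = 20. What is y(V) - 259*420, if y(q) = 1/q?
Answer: -6526799/60 ≈ -1.0878e+5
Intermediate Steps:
V = 60 (V = 3*20 = 60)
y(q) = 1/q
y(V) - 259*420 = 1/60 - 259*420 = 1/60 - 108780 = -6526799/60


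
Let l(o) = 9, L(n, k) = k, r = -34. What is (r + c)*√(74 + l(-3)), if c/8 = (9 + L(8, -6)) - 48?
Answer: -394*√83 ≈ -3589.5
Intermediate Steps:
c = -360 (c = 8*((9 - 6) - 48) = 8*(3 - 48) = 8*(-45) = -360)
(r + c)*√(74 + l(-3)) = (-34 - 360)*√(74 + 9) = -394*√83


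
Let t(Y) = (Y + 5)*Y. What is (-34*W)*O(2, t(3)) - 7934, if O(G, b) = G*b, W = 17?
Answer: -35678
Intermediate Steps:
t(Y) = Y*(5 + Y) (t(Y) = (5 + Y)*Y = Y*(5 + Y))
(-34*W)*O(2, t(3)) - 7934 = (-34*17)*(2*(3*(5 + 3))) - 7934 = -1156*3*8 - 7934 = -1156*24 - 7934 = -578*48 - 7934 = -27744 - 7934 = -35678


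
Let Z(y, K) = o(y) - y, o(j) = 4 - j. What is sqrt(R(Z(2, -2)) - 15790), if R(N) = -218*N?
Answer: I*sqrt(15790) ≈ 125.66*I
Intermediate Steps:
Z(y, K) = 4 - 2*y (Z(y, K) = (4 - y) - y = 4 - 2*y)
sqrt(R(Z(2, -2)) - 15790) = sqrt(-218*(4 - 2*2) - 15790) = sqrt(-218*(4 - 4) - 15790) = sqrt(-218*0 - 15790) = sqrt(0 - 15790) = sqrt(-15790) = I*sqrt(15790)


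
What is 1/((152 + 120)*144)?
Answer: 1/39168 ≈ 2.5531e-5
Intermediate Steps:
1/((152 + 120)*144) = 1/(272*144) = 1/39168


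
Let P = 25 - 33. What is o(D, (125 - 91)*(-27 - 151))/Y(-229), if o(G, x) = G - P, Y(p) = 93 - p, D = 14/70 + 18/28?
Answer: 619/22540 ≈ 0.027462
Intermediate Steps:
P = -8
D = 59/70 (D = 14*(1/70) + 18*(1/28) = 1/5 + 9/14 = 59/70 ≈ 0.84286)
o(G, x) = 8 + G (o(G, x) = G - 1*(-8) = G + 8 = 8 + G)
o(D, (125 - 91)*(-27 - 151))/Y(-229) = (8 + 59/70)/(93 - 1*(-229)) = 619/(70*(93 + 229)) = (619/70)/322 = (619/70)*(1/322) = 619/22540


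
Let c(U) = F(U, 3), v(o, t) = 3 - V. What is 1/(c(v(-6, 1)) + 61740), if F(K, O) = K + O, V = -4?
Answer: 1/61750 ≈ 1.6194e-5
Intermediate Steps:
v(o, t) = 7 (v(o, t) = 3 - 1*(-4) = 3 + 4 = 7)
c(U) = 3 + U (c(U) = U + 3 = 3 + U)
1/(c(v(-6, 1)) + 61740) = 1/((3 + 7) + 61740) = 1/(10 + 61740) = 1/61750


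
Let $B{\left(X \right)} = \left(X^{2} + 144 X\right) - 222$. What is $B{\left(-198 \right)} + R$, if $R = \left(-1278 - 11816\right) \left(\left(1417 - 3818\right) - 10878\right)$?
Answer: $173885696$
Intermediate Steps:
$B{\left(X \right)} = -222 + X^{2} + 144 X$
$R = 173875226$ ($R = - 13094 \left(-2401 - 10878\right) = \left(-13094\right) \left(-13279\right) = 173875226$)
$B{\left(-198 \right)} + R = \left(-222 + \left(-198\right)^{2} + 144 \left(-198\right)\right) + 173875226 = \left(-222 + 39204 - 28512\right) + 173875226 = 10470 + 173875226 = 173885696$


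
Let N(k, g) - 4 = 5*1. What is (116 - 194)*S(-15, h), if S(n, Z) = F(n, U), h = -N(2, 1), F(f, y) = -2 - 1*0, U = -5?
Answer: 156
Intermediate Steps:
N(k, g) = 9 (N(k, g) = 4 + 5*1 = 4 + 5 = 9)
F(f, y) = -2 (F(f, y) = -2 + 0 = -2)
h = -9 (h = -1*9 = -9)
S(n, Z) = -2
(116 - 194)*S(-15, h) = (116 - 194)*(-2) = -78*(-2) = 156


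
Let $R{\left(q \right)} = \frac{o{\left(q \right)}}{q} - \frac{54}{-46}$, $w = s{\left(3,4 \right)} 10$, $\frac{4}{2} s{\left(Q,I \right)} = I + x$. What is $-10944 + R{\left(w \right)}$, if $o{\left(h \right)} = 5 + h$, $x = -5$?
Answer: $- \frac{251685}{23} \approx -10943.0$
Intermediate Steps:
$s{\left(Q,I \right)} = - \frac{5}{2} + \frac{I}{2}$ ($s{\left(Q,I \right)} = \frac{I - 5}{2} = \frac{-5 + I}{2} = - \frac{5}{2} + \frac{I}{2}$)
$w = -5$ ($w = \left(- \frac{5}{2} + \frac{1}{2} \cdot 4\right) 10 = \left(- \frac{5}{2} + 2\right) 10 = \left(- \frac{1}{2}\right) 10 = -5$)
$R{\left(q \right)} = \frac{27}{23} + \frac{5 + q}{q}$ ($R{\left(q \right)} = \frac{5 + q}{q} - \frac{54}{-46} = \frac{5 + q}{q} - - \frac{27}{23} = \frac{5 + q}{q} + \frac{27}{23} = \frac{27}{23} + \frac{5 + q}{q}$)
$-10944 + R{\left(w \right)} = -10944 + \left(\frac{50}{23} + \frac{5}{-5}\right) = -10944 + \left(\frac{50}{23} + 5 \left(- \frac{1}{5}\right)\right) = -10944 + \left(\frac{50}{23} - 1\right) = -10944 + \frac{27}{23} = - \frac{251685}{23}$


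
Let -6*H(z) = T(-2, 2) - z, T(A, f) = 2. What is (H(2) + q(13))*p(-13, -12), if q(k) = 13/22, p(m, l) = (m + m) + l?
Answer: -247/11 ≈ -22.455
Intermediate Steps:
p(m, l) = l + 2*m (p(m, l) = 2*m + l = l + 2*m)
q(k) = 13/22 (q(k) = 13*(1/22) = 13/22)
H(z) = -1/3 + z/6 (H(z) = -(2 - z)/6 = -1/3 + z/6)
(H(2) + q(13))*p(-13, -12) = ((-1/3 + (1/6)*2) + 13/22)*(-12 + 2*(-13)) = ((-1/3 + 1/3) + 13/22)*(-12 - 26) = (0 + 13/22)*(-38) = (13/22)*(-38) = -247/11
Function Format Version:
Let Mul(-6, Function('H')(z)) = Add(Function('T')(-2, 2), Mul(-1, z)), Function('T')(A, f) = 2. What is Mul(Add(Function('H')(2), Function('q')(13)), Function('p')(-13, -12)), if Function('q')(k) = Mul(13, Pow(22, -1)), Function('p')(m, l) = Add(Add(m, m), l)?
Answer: Rational(-247, 11) ≈ -22.455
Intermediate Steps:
Function('p')(m, l) = Add(l, Mul(2, m)) (Function('p')(m, l) = Add(Mul(2, m), l) = Add(l, Mul(2, m)))
Function('q')(k) = Rational(13, 22) (Function('q')(k) = Mul(13, Rational(1, 22)) = Rational(13, 22))
Function('H')(z) = Add(Rational(-1, 3), Mul(Rational(1, 6), z)) (Function('H')(z) = Mul(Rational(-1, 6), Add(2, Mul(-1, z))) = Add(Rational(-1, 3), Mul(Rational(1, 6), z)))
Mul(Add(Function('H')(2), Function('q')(13)), Function('p')(-13, -12)) = Mul(Add(Add(Rational(-1, 3), Mul(Rational(1, 6), 2)), Rational(13, 22)), Add(-12, Mul(2, -13))) = Mul(Add(Add(Rational(-1, 3), Rational(1, 3)), Rational(13, 22)), Add(-12, -26)) = Mul(Add(0, Rational(13, 22)), -38) = Mul(Rational(13, 22), -38) = Rational(-247, 11)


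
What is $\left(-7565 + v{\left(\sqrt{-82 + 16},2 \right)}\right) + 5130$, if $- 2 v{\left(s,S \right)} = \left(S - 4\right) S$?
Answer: $-2433$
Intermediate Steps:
$v{\left(s,S \right)} = - \frac{S \left(-4 + S\right)}{2}$ ($v{\left(s,S \right)} = - \frac{\left(S - 4\right) S}{2} = - \frac{\left(-4 + S\right) S}{2} = - \frac{S \left(-4 + S\right)}{2}$)
$\left(-7565 + v{\left(\sqrt{-82 + 16},2 \right)}\right) + 5130 = \left(-7565 + \frac{1}{2} \cdot 2 \left(4 - 2\right)\right) + 5130 = \left(-7565 + \frac{1}{2} \cdot 2 \cdot 2\right) + 5130 = \left(-7565 + 2\right) + 5130 = -7563 + 5130 = -2433$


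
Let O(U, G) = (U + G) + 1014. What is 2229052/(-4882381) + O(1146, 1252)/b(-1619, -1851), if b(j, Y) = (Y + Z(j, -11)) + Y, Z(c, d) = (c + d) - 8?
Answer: -1020065059/931139805 ≈ -1.0955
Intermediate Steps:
Z(c, d) = -8 + c + d
b(j, Y) = -19 + j + 2*Y (b(j, Y) = (Y + (-8 + j - 11)) + Y = (Y + (-19 + j)) + Y = (-19 + Y + j) + Y = -19 + j + 2*Y)
O(U, G) = 1014 + G + U (O(U, G) = (G + U) + 1014 = 1014 + G + U)
2229052/(-4882381) + O(1146, 1252)/b(-1619, -1851) = 2229052/(-4882381) + (1014 + 1252 + 1146)/(-19 - 1619 + 2*(-1851)) = 2229052*(-1/4882381) + 3412/(-19 - 1619 - 3702) = -318436/697483 + 3412/(-5340) = -318436/697483 + 3412*(-1/5340) = -318436/697483 - 853/1335 = -1020065059/931139805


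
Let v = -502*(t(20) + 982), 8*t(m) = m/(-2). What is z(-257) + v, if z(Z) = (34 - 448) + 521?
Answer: -984459/2 ≈ -4.9223e+5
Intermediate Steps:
t(m) = -m/16 (t(m) = (m/(-2))/8 = (m*(-½))/8 = (-m/2)/8 = -m/16)
v = -984673/2 (v = -502*(-1/16*20 + 982) = -502*(-5/4 + 982) = -502*3923/4 = -984673/2 ≈ -4.9234e+5)
z(Z) = 107 (z(Z) = -414 + 521 = 107)
z(-257) + v = 107 - 984673/2 = -984459/2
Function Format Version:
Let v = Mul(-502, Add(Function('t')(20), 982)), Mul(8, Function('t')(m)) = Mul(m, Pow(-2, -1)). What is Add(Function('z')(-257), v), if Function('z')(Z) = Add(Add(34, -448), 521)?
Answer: Rational(-984459, 2) ≈ -4.9223e+5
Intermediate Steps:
Function('t')(m) = Mul(Rational(-1, 16), m) (Function('t')(m) = Mul(Rational(1, 8), Mul(m, Pow(-2, -1))) = Mul(Rational(1, 8), Mul(m, Rational(-1, 2))) = Mul(Rational(1, 8), Mul(Rational(-1, 2), m)) = Mul(Rational(-1, 16), m))
v = Rational(-984673, 2) (v = Mul(-502, Add(Mul(Rational(-1, 16), 20), 982)) = Mul(-502, Add(Rational(-5, 4), 982)) = Mul(-502, Rational(3923, 4)) = Rational(-984673, 2) ≈ -4.9234e+5)
Function('z')(Z) = 107 (Function('z')(Z) = Add(-414, 521) = 107)
Add(Function('z')(-257), v) = Add(107, Rational(-984673, 2)) = Rational(-984459, 2)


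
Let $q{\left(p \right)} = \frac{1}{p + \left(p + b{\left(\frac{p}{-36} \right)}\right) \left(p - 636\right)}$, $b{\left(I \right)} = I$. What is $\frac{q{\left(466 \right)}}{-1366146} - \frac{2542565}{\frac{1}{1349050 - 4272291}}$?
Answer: $\frac{777317663548063669257811}{104583181914} \approx 7.4325 \cdot 10^{12}$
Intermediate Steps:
$q{\left(p \right)} = \frac{1}{p + \frac{35 p \left(-636 + p\right)}{36}}$ ($q{\left(p \right)} = \frac{1}{p + \left(p + \frac{p}{-36}\right) \left(p - 636\right)} = \frac{1}{p + \left(p + p \left(- \frac{1}{36}\right)\right) \left(-636 + p\right)} = \frac{1}{p + \left(p - \frac{p}{36}\right) \left(-636 + p\right)} = \frac{1}{p + \frac{35 p}{36} \left(-636 + p\right)} = \frac{1}{p + \frac{35 p \left(-636 + p\right)}{36}}$)
$\frac{q{\left(466 \right)}}{-1366146} - \frac{2542565}{\frac{1}{1349050 - 4272291}} = \frac{36 \cdot \frac{1}{466} \frac{1}{-22224 + 35 \cdot 466}}{-1366146} - \frac{2542565}{\frac{1}{1349050 - 4272291}} = 36 \cdot \frac{1}{466} \frac{1}{-22224 + 16310} \left(- \frac{1}{1366146}\right) - \frac{2542565}{\frac{1}{-2923241}} = 36 \cdot \frac{1}{466} \frac{1}{-5914} \left(- \frac{1}{1366146}\right) - \frac{2542565}{- \frac{1}{2923241}} = 36 \cdot \frac{1}{466} \left(- \frac{1}{5914}\right) \left(- \frac{1}{1366146}\right) - -7432530253165 = \left(- \frac{9}{688981}\right) \left(- \frac{1}{1366146}\right) + 7432530253165 = \frac{1}{104583181914} + 7432530253165 = \frac{777317663548063669257811}{104583181914}$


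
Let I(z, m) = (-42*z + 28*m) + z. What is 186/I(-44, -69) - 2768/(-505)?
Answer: 130187/32320 ≈ 4.0281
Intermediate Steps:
I(z, m) = -41*z + 28*m
186/I(-44, -69) - 2768/(-505) = 186/(-41*(-44) + 28*(-69)) - 2768/(-505) = 186/(1804 - 1932) - 2768*(-1/505) = 186/(-128) + 2768/505 = 186*(-1/128) + 2768/505 = -93/64 + 2768/505 = 130187/32320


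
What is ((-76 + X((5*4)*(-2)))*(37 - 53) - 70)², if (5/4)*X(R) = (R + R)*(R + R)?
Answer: 6524439076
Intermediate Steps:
X(R) = 16*R²/5 (X(R) = 4*((R + R)*(R + R))/5 = 4*((2*R)*(2*R))/5 = 4*(4*R²)/5 = 16*R²/5)
((-76 + X((5*4)*(-2)))*(37 - 53) - 70)² = ((-76 + 16*((5*4)*(-2))²/5)*(37 - 53) - 70)² = ((-76 + 16*(20*(-2))²/5)*(-16) - 70)² = ((-76 + (16/5)*(-40)²)*(-16) - 70)² = ((-76 + (16/5)*1600)*(-16) - 70)² = ((-76 + 5120)*(-16) - 70)² = (5044*(-16) - 70)² = (-80704 - 70)² = (-80774)² = 6524439076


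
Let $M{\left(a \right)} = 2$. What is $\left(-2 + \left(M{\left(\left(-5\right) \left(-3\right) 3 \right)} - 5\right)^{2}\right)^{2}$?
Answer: $49$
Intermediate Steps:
$\left(-2 + \left(M{\left(\left(-5\right) \left(-3\right) 3 \right)} - 5\right)^{2}\right)^{2} = \left(-2 + \left(2 - 5\right)^{2}\right)^{2} = \left(-2 + \left(-3\right)^{2}\right)^{2} = \left(-2 + 9\right)^{2} = 7^{2} = 49$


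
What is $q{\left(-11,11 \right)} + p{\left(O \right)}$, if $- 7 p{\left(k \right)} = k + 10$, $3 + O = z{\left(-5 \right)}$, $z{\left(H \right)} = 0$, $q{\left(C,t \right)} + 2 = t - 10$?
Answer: $-2$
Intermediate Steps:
$q{\left(C,t \right)} = -12 + t$ ($q{\left(C,t \right)} = -2 + \left(t - 10\right) = -2 + \left(-10 + t\right) = -12 + t$)
$O = -3$ ($O = -3 + 0 = -3$)
$p{\left(k \right)} = - \frac{10}{7} - \frac{k}{7}$ ($p{\left(k \right)} = - \frac{k + 10}{7} = - \frac{10 + k}{7} = - \frac{10}{7} - \frac{k}{7}$)
$q{\left(-11,11 \right)} + p{\left(O \right)} = \left(-12 + 11\right) - 1 = -1 + \left(- \frac{10}{7} + \frac{3}{7}\right) = -1 - 1 = -2$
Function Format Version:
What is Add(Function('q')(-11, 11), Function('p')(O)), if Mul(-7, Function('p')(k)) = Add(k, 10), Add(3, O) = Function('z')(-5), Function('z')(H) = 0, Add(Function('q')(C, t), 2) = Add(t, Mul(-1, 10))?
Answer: -2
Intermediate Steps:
Function('q')(C, t) = Add(-12, t) (Function('q')(C, t) = Add(-2, Add(t, Mul(-1, 10))) = Add(-2, Add(t, -10)) = Add(-2, Add(-10, t)) = Add(-12, t))
O = -3 (O = Add(-3, 0) = -3)
Function('p')(k) = Add(Rational(-10, 7), Mul(Rational(-1, 7), k)) (Function('p')(k) = Mul(Rational(-1, 7), Add(k, 10)) = Mul(Rational(-1, 7), Add(10, k)) = Add(Rational(-10, 7), Mul(Rational(-1, 7), k)))
Add(Function('q')(-11, 11), Function('p')(O)) = Add(Add(-12, 11), Add(Rational(-10, 7), Mul(Rational(-1, 7), -3))) = Add(-1, Add(Rational(-10, 7), Rational(3, 7))) = Add(-1, -1) = -2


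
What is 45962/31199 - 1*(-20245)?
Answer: 90238531/4457 ≈ 20246.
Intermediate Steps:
45962/31199 - 1*(-20245) = 45962*(1/31199) + 20245 = 6566/4457 + 20245 = 90238531/4457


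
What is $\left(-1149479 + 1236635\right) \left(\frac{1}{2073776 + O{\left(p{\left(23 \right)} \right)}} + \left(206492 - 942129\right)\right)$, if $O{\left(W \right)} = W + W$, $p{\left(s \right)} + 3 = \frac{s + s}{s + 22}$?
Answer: $- \frac{2991605951977549002}{46659871} \approx -6.4115 \cdot 10^{10}$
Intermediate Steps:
$p{\left(s \right)} = -3 + \frac{2 s}{22 + s}$ ($p{\left(s \right)} = -3 + \frac{s + s}{s + 22} = -3 + \frac{2 s}{22 + s}$)
$O{\left(W \right)} = 2 W$
$\left(-1149479 + 1236635\right) \left(\frac{1}{2073776 + O{\left(p{\left(23 \right)} \right)}} + \left(206492 - 942129\right)\right) = \left(-1149479 + 1236635\right) \left(\frac{1}{2073776 + 2 \frac{-66 - 23}{22 + 23}} + \left(206492 - 942129\right)\right) = 87156 \left(\frac{1}{2073776 + 2 \frac{-66 - 23}{45}} + \left(206492 - 942129\right)\right) = 87156 \left(\frac{1}{2073776 + 2 \cdot \frac{1}{45} \left(-89\right)} - 735637\right) = 87156 \left(\frac{1}{2073776 + 2 \left(- \frac{89}{45}\right)} - 735637\right) = 87156 \left(\frac{1}{2073776 - \frac{178}{45}} - 735637\right) = 87156 \left(\frac{1}{\frac{93319742}{45}} - 735637\right) = 87156 \left(\frac{45}{93319742} - 735637\right) = 87156 \left(- \frac{68649455045609}{93319742}\right) = - \frac{2991605951977549002}{46659871}$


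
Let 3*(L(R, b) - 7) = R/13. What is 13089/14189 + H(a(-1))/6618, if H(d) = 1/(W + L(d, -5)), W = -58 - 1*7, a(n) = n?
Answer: 65342433385/70834013642 ≈ 0.92247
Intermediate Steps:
W = -65 (W = -58 - 7 = -65)
L(R, b) = 7 + R/39 (L(R, b) = 7 + (R/13)/3 = 7 + R/39)
H(d) = 1/(-58 + d/39) (H(d) = 1/(-65 + (7 + d/39)) = 1/(-58 + d/39))
13089/14189 + H(a(-1))/6618 = 13089/14189 + (39/(-2262 - 1))/6618 = 13089*(1/14189) + (39/(-2263))*(1/6618) = 13089/14189 + (39*(-1/2263))*(1/6618) = 13089/14189 - 39/2263*1/6618 = 13089/14189 - 13/4992178 = 65342433385/70834013642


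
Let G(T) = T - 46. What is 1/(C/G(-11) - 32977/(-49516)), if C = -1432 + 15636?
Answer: -2822412/701445575 ≈ -0.0040237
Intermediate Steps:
G(T) = -46 + T
C = 14204
1/(C/G(-11) - 32977/(-49516)) = 1/(14204/(-46 - 11) - 32977/(-49516)) = 1/(14204/(-57) - 32977*(-1/49516)) = 1/(14204*(-1/57) + 32977/49516) = 1/(-14204/57 + 32977/49516) = 1/(-701445575/2822412) = -2822412/701445575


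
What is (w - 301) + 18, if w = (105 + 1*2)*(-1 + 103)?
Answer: 10631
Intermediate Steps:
w = 10914 (w = (105 + 2)*102 = 107*102 = 10914)
(w - 301) + 18 = (10914 - 301) + 18 = 10613 + 18 = 10631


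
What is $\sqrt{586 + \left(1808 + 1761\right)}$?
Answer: $\sqrt{4155} \approx 64.459$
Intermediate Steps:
$\sqrt{586 + \left(1808 + 1761\right)} = \sqrt{586 + 3569} = \sqrt{4155}$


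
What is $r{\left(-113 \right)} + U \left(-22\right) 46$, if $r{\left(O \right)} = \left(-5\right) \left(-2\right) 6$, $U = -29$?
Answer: $29408$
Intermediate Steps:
$r{\left(O \right)} = 60$ ($r{\left(O \right)} = 10 \cdot 6 = 60$)
$r{\left(-113 \right)} + U \left(-22\right) 46 = 60 + \left(-29\right) \left(-22\right) 46 = 60 + 638 \cdot 46 = 60 + 29348 = 29408$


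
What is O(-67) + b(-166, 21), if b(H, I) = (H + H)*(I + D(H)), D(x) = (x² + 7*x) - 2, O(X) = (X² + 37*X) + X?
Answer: -8767173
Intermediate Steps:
O(X) = X² + 38*X
D(x) = -2 + x² + 7*x
b(H, I) = 2*H*(-2 + I + H² + 7*H) (b(H, I) = (H + H)*(I + (-2 + H² + 7*H)) = (2*H)*(-2 + I + H² + 7*H) = 2*H*(-2 + I + H² + 7*H))
O(-67) + b(-166, 21) = -67*(38 - 67) + 2*(-166)*(-2 + 21 + (-166)² + 7*(-166)) = -67*(-29) + 2*(-166)*(-2 + 21 + 27556 - 1162) = 1943 + 2*(-166)*26413 = 1943 - 8769116 = -8767173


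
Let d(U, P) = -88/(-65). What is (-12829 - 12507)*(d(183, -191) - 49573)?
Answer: 81636569752/65 ≈ 1.2559e+9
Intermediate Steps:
d(U, P) = 88/65 (d(U, P) = -88*(-1/65) = 88/65)
(-12829 - 12507)*(d(183, -191) - 49573) = (-12829 - 12507)*(88/65 - 49573) = -25336*(-3222157/65) = 81636569752/65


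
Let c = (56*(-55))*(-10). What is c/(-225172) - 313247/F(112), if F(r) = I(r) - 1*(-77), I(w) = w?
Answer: -17635068671/10639377 ≈ -1657.5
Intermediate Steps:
F(r) = 77 + r (F(r) = r - 1*(-77) = r + 77 = 77 + r)
c = 30800 (c = -3080*(-10) = 30800)
c/(-225172) - 313247/F(112) = 30800/(-225172) - 313247/(77 + 112) = 30800*(-1/225172) - 313247/189 = -7700/56293 - 313247*1/189 = -7700/56293 - 313247/189 = -17635068671/10639377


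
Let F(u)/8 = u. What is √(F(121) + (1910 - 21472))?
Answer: 3*I*√2066 ≈ 136.36*I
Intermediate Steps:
F(u) = 8*u
√(F(121) + (1910 - 21472)) = √(8*121 + (1910 - 21472)) = √(968 - 19562) = √(-18594) = 3*I*√2066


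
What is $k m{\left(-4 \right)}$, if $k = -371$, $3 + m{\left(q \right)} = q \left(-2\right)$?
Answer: $-1855$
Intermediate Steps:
$m{\left(q \right)} = -3 - 2 q$ ($m{\left(q \right)} = -3 + q \left(-2\right) = -3 - 2 q$)
$k m{\left(-4 \right)} = - 371 \left(-3 - -8\right) = - 371 \left(-3 + 8\right) = \left(-371\right) 5 = -1855$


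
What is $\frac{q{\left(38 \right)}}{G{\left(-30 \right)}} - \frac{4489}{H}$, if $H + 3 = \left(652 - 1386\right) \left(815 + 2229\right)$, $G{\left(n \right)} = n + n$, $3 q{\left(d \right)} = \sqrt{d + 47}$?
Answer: $\frac{4489}{2234299} - \frac{\sqrt{85}}{180} \approx -0.049211$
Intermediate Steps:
$q{\left(d \right)} = \frac{\sqrt{47 + d}}{3}$ ($q{\left(d \right)} = \frac{\sqrt{d + 47}}{3} = \frac{\sqrt{47 + d}}{3}$)
$G{\left(n \right)} = 2 n$
$H = -2234299$ ($H = -3 + \left(652 - 1386\right) \left(815 + 2229\right) = -3 - 2234296 = -2234299$)
$\frac{q{\left(38 \right)}}{G{\left(-30 \right)}} - \frac{4489}{H} = \frac{\frac{1}{3} \sqrt{47 + 38}}{2 \left(-30\right)} - \frac{4489}{-2234299} = \frac{\frac{1}{3} \sqrt{85}}{-60} - - \frac{4489}{2234299} = \frac{\sqrt{85}}{3} \left(- \frac{1}{60}\right) + \frac{4489}{2234299} = - \frac{\sqrt{85}}{180} + \frac{4489}{2234299} = \frac{4489}{2234299} - \frac{\sqrt{85}}{180}$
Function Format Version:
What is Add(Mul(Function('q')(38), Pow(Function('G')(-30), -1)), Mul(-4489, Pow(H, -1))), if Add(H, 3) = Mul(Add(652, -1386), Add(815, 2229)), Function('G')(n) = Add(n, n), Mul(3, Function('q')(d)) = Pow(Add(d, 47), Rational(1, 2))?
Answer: Add(Rational(4489, 2234299), Mul(Rational(-1, 180), Pow(85, Rational(1, 2)))) ≈ -0.049211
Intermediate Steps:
Function('q')(d) = Mul(Rational(1, 3), Pow(Add(47, d), Rational(1, 2))) (Function('q')(d) = Mul(Rational(1, 3), Pow(Add(d, 47), Rational(1, 2))) = Mul(Rational(1, 3), Pow(Add(47, d), Rational(1, 2))))
Function('G')(n) = Mul(2, n)
H = -2234299 (H = Add(-3, Mul(Add(652, -1386), Add(815, 2229))) = Add(-3, Mul(-734, 3044)) = Add(-3, -2234296) = -2234299)
Add(Mul(Function('q')(38), Pow(Function('G')(-30), -1)), Mul(-4489, Pow(H, -1))) = Add(Mul(Mul(Rational(1, 3), Pow(Add(47, 38), Rational(1, 2))), Pow(Mul(2, -30), -1)), Mul(-4489, Pow(-2234299, -1))) = Add(Mul(Mul(Rational(1, 3), Pow(85, Rational(1, 2))), Pow(-60, -1)), Mul(-4489, Rational(-1, 2234299))) = Add(Mul(Mul(Rational(1, 3), Pow(85, Rational(1, 2))), Rational(-1, 60)), Rational(4489, 2234299)) = Add(Mul(Rational(-1, 180), Pow(85, Rational(1, 2))), Rational(4489, 2234299)) = Add(Rational(4489, 2234299), Mul(Rational(-1, 180), Pow(85, Rational(1, 2))))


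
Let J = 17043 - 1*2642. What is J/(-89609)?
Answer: -14401/89609 ≈ -0.16071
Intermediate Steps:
J = 14401 (J = 17043 - 2642 = 14401)
J/(-89609) = 14401/(-89609) = 14401*(-1/89609) = -14401/89609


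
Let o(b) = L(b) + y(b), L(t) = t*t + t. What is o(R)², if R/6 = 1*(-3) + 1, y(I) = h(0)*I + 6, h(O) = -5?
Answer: 39204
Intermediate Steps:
y(I) = 6 - 5*I (y(I) = -5*I + 6 = 6 - 5*I)
L(t) = t + t² (L(t) = t² + t = t + t²)
R = -12 (R = 6*(1*(-3) + 1) = 6*(-3 + 1) = 6*(-2) = -12)
o(b) = 6 - 5*b + b*(1 + b) (o(b) = b*(1 + b) + (6 - 5*b) = 6 - 5*b + b*(1 + b))
o(R)² = (6 + (-12)² - 4*(-12))² = (6 + 144 + 48)² = 198² = 39204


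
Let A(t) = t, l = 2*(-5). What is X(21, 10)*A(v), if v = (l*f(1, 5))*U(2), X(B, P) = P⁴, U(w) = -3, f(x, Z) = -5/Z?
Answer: -300000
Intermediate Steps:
l = -10
v = -30 (v = -(-50)/5*(-3) = -10*(-1)*(-3) = 10*(-3) = -30)
X(21, 10)*A(v) = 10⁴*(-30) = 10000*(-30) = -300000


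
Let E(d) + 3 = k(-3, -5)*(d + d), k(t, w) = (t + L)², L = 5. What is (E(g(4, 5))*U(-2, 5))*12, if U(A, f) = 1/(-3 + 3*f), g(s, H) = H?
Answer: 37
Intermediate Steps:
k(t, w) = (5 + t)² (k(t, w) = (t + 5)² = (5 + t)²)
E(d) = -3 + 8*d (E(d) = -3 + (5 - 3)²*(d + d) = -3 + 2²*(2*d) = -3 + 4*(2*d) = -3 + 8*d)
(E(g(4, 5))*U(-2, 5))*12 = ((-3 + 8*5)*(1/(3*(-1 + 5))))*12 = ((-3 + 40)*((⅓)/4))*12 = (37*((⅓)*(¼)))*12 = (37*(1/12))*12 = (37/12)*12 = 37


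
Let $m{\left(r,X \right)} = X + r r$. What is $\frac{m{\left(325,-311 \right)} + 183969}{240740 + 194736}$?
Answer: $\frac{289283}{435476} \approx 0.66429$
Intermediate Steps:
$m{\left(r,X \right)} = X + r^{2}$
$\frac{m{\left(325,-311 \right)} + 183969}{240740 + 194736} = \frac{\left(-311 + 325^{2}\right) + 183969}{240740 + 194736} = \frac{\left(-311 + 105625\right) + 183969}{435476} = \left(105314 + 183969\right) \frac{1}{435476} = 289283 \cdot \frac{1}{435476} = \frac{289283}{435476}$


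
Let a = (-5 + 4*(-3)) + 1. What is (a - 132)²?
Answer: 21904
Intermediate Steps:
a = -16 (a = (-5 - 12) + 1 = -17 + 1 = -16)
(a - 132)² = (-16 - 132)² = (-148)² = 21904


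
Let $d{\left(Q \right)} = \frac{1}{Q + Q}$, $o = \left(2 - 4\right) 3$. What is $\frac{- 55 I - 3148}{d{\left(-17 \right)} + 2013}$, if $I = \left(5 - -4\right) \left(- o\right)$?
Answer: $- \frac{208012}{68441} \approx -3.0393$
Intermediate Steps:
$o = -6$ ($o = \left(-2\right) 3 = -6$)
$I = 54$ ($I = \left(5 - -4\right) \left(\left(-1\right) \left(-6\right)\right) = \left(5 + 4\right) 6 = 9 \cdot 6 = 54$)
$d{\left(Q \right)} = \frac{1}{2 Q}$
$\frac{- 55 I - 3148}{d{\left(-17 \right)} + 2013} = \frac{\left(-55\right) 54 - 3148}{\frac{1}{2 \left(-17\right)} + 2013} = \frac{-2970 - 3148}{\frac{1}{2} \left(- \frac{1}{17}\right) + 2013} = - \frac{6118}{- \frac{1}{34} + 2013} = - \frac{6118}{\frac{68441}{34}} = \left(-6118\right) \frac{34}{68441} = - \frac{208012}{68441}$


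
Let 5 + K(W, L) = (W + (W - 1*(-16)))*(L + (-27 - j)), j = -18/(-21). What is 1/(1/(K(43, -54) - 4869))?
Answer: -92564/7 ≈ -13223.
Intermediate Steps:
j = 6/7 (j = -18*(-1/21) = 6/7 ≈ 0.85714)
K(W, L) = -5 + (16 + 2*W)*(-195/7 + L) (K(W, L) = -5 + (W + (W - 1*(-16)))*(L + (-27 - 1*6/7)) = -5 + (W + (W + 16))*(L + (-27 - 6/7)) = -5 + (W + (16 + W))*(L - 195/7) = -5 + (16 + 2*W)*(-195/7 + L))
1/(1/(K(43, -54) - 4869)) = 1/(1/((-3155/7 + 16*(-54) - 390/7*43 + 2*(-54)*43) - 4869)) = 1/(1/((-3155/7 - 864 - 16770/7 - 4644) - 4869)) = 1/(1/(-58481/7 - 4869)) = 1/(1/(-92564/7)) = 1/(-7/92564) = -92564/7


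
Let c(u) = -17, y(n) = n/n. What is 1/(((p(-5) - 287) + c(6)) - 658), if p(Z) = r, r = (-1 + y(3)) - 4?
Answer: -1/966 ≈ -0.0010352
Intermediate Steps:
y(n) = 1
r = -4 (r = (-1 + 1) - 4 = 0 - 4 = -4)
p(Z) = -4
1/(((p(-5) - 287) + c(6)) - 658) = 1/(((-4 - 287) - 17) - 658) = 1/((-291 - 17) - 658) = 1/(-308 - 658) = 1/(-966) = -1/966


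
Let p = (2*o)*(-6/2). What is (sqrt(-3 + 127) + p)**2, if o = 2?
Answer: 268 - 48*sqrt(31) ≈ 0.74731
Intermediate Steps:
p = -12 (p = (2*2)*(-6/2) = 4*(-6*1/2) = 4*(-3) = -12)
(sqrt(-3 + 127) + p)**2 = (sqrt(-3 + 127) - 12)**2 = (sqrt(124) - 12)**2 = (2*sqrt(31) - 12)**2 = (-12 + 2*sqrt(31))**2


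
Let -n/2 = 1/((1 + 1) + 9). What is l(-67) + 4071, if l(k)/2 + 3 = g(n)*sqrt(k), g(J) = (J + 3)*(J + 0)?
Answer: 4065 - 124*I*sqrt(67)/121 ≈ 4065.0 - 8.3883*I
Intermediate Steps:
n = -2/11 (n = -2/((1 + 1) + 9) = -2/(2 + 9) = -2/11 ≈ -0.18182)
g(J) = J*(3 + J) (g(J) = (3 + J)*J = J*(3 + J))
l(k) = -6 - 124*sqrt(k)/121 (l(k) = -6 + 2*((-2*(3 - 2/11)/11)*sqrt(k)) = -6 + 2*((-2/11*31/11)*sqrt(k)) = -6 + 2*(-62*sqrt(k)/121) = -6 - 124*sqrt(k)/121)
l(-67) + 4071 = (-6 - 124*I*sqrt(67)/121) + 4071 = 4065 - 124*I*sqrt(67)/121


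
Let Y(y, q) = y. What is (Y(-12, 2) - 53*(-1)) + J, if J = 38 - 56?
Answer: 23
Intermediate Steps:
J = -18
(Y(-12, 2) - 53*(-1)) + J = (-12 - 53*(-1)) - 18 = (-12 + 53) - 18 = 41 - 18 = 23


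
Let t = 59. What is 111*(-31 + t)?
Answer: 3108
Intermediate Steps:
111*(-31 + t) = 111*(-31 + 59) = 111*28 = 3108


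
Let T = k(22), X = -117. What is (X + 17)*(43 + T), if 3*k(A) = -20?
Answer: -10900/3 ≈ -3633.3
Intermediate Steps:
k(A) = -20/3 (k(A) = (⅓)*(-20) = -20/3)
T = -20/3 ≈ -6.6667
(X + 17)*(43 + T) = (-117 + 17)*(43 - 20/3) = -100*109/3 = -10900/3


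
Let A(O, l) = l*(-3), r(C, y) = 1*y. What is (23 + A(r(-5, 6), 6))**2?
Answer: 25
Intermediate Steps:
r(C, y) = y
A(O, l) = -3*l
(23 + A(r(-5, 6), 6))**2 = (23 - 3*6)**2 = (23 - 18)**2 = 5**2 = 25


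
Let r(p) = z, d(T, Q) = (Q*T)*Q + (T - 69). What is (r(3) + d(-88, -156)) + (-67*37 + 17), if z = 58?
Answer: -2144129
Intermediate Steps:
d(T, Q) = -69 + T + T*Q² (d(T, Q) = T*Q² + (-69 + T) = -69 + T + T*Q²)
r(p) = 58
(r(3) + d(-88, -156)) + (-67*37 + 17) = (58 + (-69 - 88 - 88*(-156)²)) + (-67*37 + 17) = (58 + (-69 - 88 - 88*24336)) + (-2479 + 17) = (58 + (-69 - 88 - 2141568)) - 2462 = (58 - 2141725) - 2462 = -2141667 - 2462 = -2144129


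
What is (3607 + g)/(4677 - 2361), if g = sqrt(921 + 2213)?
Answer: 3607/2316 + sqrt(3134)/2316 ≈ 1.5816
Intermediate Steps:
g = sqrt(3134) ≈ 55.982
(3607 + g)/(4677 - 2361) = (3607 + sqrt(3134))/(4677 - 2361) = (3607 + sqrt(3134))/2316 = (3607 + sqrt(3134))*(1/2316) = 3607/2316 + sqrt(3134)/2316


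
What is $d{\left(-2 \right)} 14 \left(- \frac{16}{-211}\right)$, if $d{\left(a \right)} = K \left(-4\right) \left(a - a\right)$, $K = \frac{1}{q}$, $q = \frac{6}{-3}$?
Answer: $0$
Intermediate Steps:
$q = -2$ ($q = 6 \left(- \frac{1}{3}\right) = -2$)
$K = - \frac{1}{2}$ ($K = \frac{1}{-2} = - \frac{1}{2} \approx -0.5$)
$d{\left(a \right)} = 0$ ($d{\left(a \right)} = \left(- \frac{1}{2}\right) \left(-4\right) \left(a - a\right) = 2 \cdot 0 = 0$)
$d{\left(-2 \right)} 14 \left(- \frac{16}{-211}\right) = 0 \cdot 14 \left(- \frac{16}{-211}\right) = 0 \left(\left(-16\right) \left(- \frac{1}{211}\right)\right) = 0 \cdot \frac{16}{211} = 0$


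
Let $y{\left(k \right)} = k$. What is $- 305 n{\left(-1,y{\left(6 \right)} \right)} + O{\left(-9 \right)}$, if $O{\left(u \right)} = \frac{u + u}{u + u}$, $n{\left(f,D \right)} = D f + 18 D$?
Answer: $-31109$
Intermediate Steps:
$n{\left(f,D \right)} = 18 D + D f$
$O{\left(u \right)} = 1$ ($O{\left(u \right)} = \frac{2 u}{2 u} = 2 u \frac{1}{2 u} = 1$)
$- 305 n{\left(-1,y{\left(6 \right)} \right)} + O{\left(-9 \right)} = - 305 \cdot 6 \left(18 - 1\right) + 1 = - 305 \cdot 6 \cdot 17 + 1 = \left(-305\right) 102 + 1 = -31110 + 1 = -31109$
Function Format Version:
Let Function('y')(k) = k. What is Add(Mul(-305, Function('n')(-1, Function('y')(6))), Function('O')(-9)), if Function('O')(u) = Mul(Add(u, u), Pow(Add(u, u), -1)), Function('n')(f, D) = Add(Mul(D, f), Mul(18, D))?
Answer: -31109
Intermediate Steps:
Function('n')(f, D) = Add(Mul(18, D), Mul(D, f))
Function('O')(u) = 1 (Function('O')(u) = Mul(Mul(2, u), Pow(Mul(2, u), -1)) = Mul(Mul(2, u), Mul(Rational(1, 2), Pow(u, -1))) = 1)
Add(Mul(-305, Function('n')(-1, Function('y')(6))), Function('O')(-9)) = Add(Mul(-305, Mul(6, Add(18, -1))), 1) = Add(Mul(-305, Mul(6, 17)), 1) = Add(Mul(-305, 102), 1) = Add(-31110, 1) = -31109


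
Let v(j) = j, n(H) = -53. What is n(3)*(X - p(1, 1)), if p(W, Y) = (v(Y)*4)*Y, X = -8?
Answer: 636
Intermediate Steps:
p(W, Y) = 4*Y**2 (p(W, Y) = (Y*4)*Y = (4*Y)*Y = 4*Y**2)
n(3)*(X - p(1, 1)) = -53*(-8 - 4*1**2) = -53*(-8 - 4) = -53*(-12) = 636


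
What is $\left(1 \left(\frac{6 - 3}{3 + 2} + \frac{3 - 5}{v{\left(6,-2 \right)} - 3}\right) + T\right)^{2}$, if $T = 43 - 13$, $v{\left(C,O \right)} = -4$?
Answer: $\frac{1168561}{1225} \approx 953.93$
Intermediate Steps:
$T = 30$ ($T = 43 - 13 = 30$)
$\left(1 \left(\frac{6 - 3}{3 + 2} + \frac{3 - 5}{v{\left(6,-2 \right)} - 3}\right) + T\right)^{2} = \left(1 \left(\frac{6 - 3}{3 + 2} + \frac{3 - 5}{-4 - 3}\right) + 30\right)^{2} = \left(1 \left(\frac{3}{5} - \frac{2}{-7}\right) + 30\right)^{2} = \left(1 \left(3 \cdot \frac{1}{5} - - \frac{2}{7}\right) + 30\right)^{2} = \left(1 \left(\frac{3}{5} + \frac{2}{7}\right) + 30\right)^{2} = \left(1 \cdot \frac{31}{35} + 30\right)^{2} = \left(\frac{31}{35} + 30\right)^{2} = \left(\frac{1081}{35}\right)^{2} = \frac{1168561}{1225}$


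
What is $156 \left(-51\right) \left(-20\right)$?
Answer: $159120$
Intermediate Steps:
$156 \left(-51\right) \left(-20\right) = \left(-7956\right) \left(-20\right) = 159120$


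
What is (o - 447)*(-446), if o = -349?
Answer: 355016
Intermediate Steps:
(o - 447)*(-446) = (-349 - 447)*(-446) = -796*(-446) = 355016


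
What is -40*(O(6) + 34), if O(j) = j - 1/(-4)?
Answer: -1610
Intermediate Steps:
O(j) = ¼ + j (O(j) = j - 1*(-¼) = j + ¼ = ¼ + j)
-40*(O(6) + 34) = -40*((¼ + 6) + 34) = -40*(25/4 + 34) = -40*161/4 = -1610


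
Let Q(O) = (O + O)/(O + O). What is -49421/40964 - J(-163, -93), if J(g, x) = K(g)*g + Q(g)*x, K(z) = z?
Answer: -1084612285/40964 ≈ -26477.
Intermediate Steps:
Q(O) = 1 (Q(O) = (2*O)/((2*O)) = (2*O)*(1/(2*O)) = 1)
J(g, x) = x + g² (J(g, x) = g*g + 1*x = g² + x = x + g²)
-49421/40964 - J(-163, -93) = -49421/40964 - (-93 + (-163)²) = -49421*1/40964 - (-93 + 26569) = -49421/40964 - 1*26476 = -49421/40964 - 26476 = -1084612285/40964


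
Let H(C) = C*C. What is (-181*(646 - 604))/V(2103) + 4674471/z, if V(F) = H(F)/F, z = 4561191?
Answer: -2760417941/1065798297 ≈ -2.5900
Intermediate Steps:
H(C) = C²
V(F) = F (V(F) = F²/F = F)
(-181*(646 - 604))/V(2103) + 4674471/z = -181*(646 - 604)/2103 + 4674471/4561191 = -181*42*(1/2103) + 4674471*(1/4561191) = -7602*1/2103 + 1558157/1520397 = -2534/701 + 1558157/1520397 = -2760417941/1065798297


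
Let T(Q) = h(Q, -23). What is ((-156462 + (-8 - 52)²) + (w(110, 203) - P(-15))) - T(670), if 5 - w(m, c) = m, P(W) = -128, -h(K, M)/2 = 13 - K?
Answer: -154153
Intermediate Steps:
h(K, M) = -26 + 2*K (h(K, M) = -2*(13 - K) = -26 + 2*K)
w(m, c) = 5 - m
T(Q) = -26 + 2*Q
((-156462 + (-8 - 52)²) + (w(110, 203) - P(-15))) - T(670) = ((-156462 + (-8 - 52)²) + ((5 - 1*110) - 1*(-128))) - (-26 + 2*670) = ((-156462 + (-60)²) + ((5 - 110) + 128)) - (-26 + 1340) = ((-156462 + 3600) + (-105 + 128)) - 1*1314 = (-152862 + 23) - 1314 = -152839 - 1314 = -154153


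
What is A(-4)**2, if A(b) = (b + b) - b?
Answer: 16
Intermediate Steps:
A(b) = b (A(b) = 2*b - b = b)
A(-4)**2 = (-4)**2 = 16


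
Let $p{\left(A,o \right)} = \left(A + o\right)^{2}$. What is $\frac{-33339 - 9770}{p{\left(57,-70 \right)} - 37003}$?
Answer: $\frac{43109}{36834} \approx 1.1704$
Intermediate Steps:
$\frac{-33339 - 9770}{p{\left(57,-70 \right)} - 37003} = \frac{-33339 - 9770}{\left(57 - 70\right)^{2} - 37003} = - \frac{43109}{\left(-13\right)^{2} - 37003} = - \frac{43109}{169 - 37003} = - \frac{43109}{-36834} = \left(-43109\right) \left(- \frac{1}{36834}\right) = \frac{43109}{36834}$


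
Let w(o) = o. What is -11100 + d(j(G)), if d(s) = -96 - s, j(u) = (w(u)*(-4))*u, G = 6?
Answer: -11052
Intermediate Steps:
j(u) = -4*u² (j(u) = (u*(-4))*u = (-4*u)*u = -4*u²)
-11100 + d(j(G)) = -11100 + (-96 - (-4)*6²) = -11100 + (-96 - (-4)*36) = -11100 + (-96 - 1*(-144)) = -11100 + (-96 + 144) = -11100 + 48 = -11052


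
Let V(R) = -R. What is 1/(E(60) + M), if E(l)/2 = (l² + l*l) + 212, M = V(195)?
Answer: 1/14629 ≈ 6.8357e-5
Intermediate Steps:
M = -195 (M = -1*195 = -195)
E(l) = 424 + 4*l² (E(l) = 2*((l² + l*l) + 212) = 2*((l² + l²) + 212) = 2*(2*l² + 212) = 2*(212 + 2*l²) = 424 + 4*l²)
1/(E(60) + M) = 1/((424 + 4*60²) - 195) = 1/((424 + 4*3600) - 195) = 1/((424 + 14400) - 195) = 1/(14824 - 195) = 1/14629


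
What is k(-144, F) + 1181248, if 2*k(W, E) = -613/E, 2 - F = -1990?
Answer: 4706091419/3984 ≈ 1.1812e+6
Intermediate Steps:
F = 1992 (F = 2 - 1*(-1990) = 2 + 1990 = 1992)
k(W, E) = -613/(2*E) (k(W, E) = (-613/E)/2 = -613/(2*E))
k(-144, F) + 1181248 = -613/2/1992 + 1181248 = -613/2*1/1992 + 1181248 = -613/3984 + 1181248 = 4706091419/3984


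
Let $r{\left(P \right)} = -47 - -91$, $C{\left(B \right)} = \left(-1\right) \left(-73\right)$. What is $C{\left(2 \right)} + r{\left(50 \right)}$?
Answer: $117$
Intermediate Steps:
$C{\left(B \right)} = 73$
$r{\left(P \right)} = 44$ ($r{\left(P \right)} = -47 + 91 = 44$)
$C{\left(2 \right)} + r{\left(50 \right)} = 73 + 44 = 117$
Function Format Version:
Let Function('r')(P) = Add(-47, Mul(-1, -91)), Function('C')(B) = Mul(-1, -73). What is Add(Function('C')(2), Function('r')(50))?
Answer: 117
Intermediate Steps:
Function('C')(B) = 73
Function('r')(P) = 44 (Function('r')(P) = Add(-47, 91) = 44)
Add(Function('C')(2), Function('r')(50)) = Add(73, 44) = 117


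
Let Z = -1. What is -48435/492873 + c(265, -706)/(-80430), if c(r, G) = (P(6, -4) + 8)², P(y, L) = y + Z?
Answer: -1326307529/13213925130 ≈ -0.10037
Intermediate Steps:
P(y, L) = -1 + y (P(y, L) = y - 1 = -1 + y)
c(r, G) = 169 (c(r, G) = ((-1 + 6) + 8)² = (5 + 8)² = 13² = 169)
-48435/492873 + c(265, -706)/(-80430) = -48435/492873 + 169/(-80430) = -48435*1/492873 + 169*(-1/80430) = -16145/164291 - 169/80430 = -1326307529/13213925130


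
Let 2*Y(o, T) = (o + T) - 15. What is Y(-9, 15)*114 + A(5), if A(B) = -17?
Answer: -530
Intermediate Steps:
Y(o, T) = -15/2 + T/2 + o/2 (Y(o, T) = ((o + T) - 15)/2 = ((T + o) - 15)/2 = (-15 + T + o)/2 = -15/2 + T/2 + o/2)
Y(-9, 15)*114 + A(5) = (-15/2 + (½)*15 + (½)*(-9))*114 - 17 = (-15/2 + 15/2 - 9/2)*114 - 17 = -9/2*114 - 17 = -513 - 17 = -530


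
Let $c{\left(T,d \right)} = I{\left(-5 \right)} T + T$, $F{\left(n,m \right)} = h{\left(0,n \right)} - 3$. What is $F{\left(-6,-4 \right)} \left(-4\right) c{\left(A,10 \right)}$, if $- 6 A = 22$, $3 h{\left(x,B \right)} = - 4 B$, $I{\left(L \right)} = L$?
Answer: $- \frac{880}{3} \approx -293.33$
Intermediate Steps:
$h{\left(x,B \right)} = - \frac{4 B}{3}$ ($h{\left(x,B \right)} = \frac{\left(-4\right) B}{3} = - \frac{4 B}{3}$)
$A = - \frac{11}{3}$ ($A = \left(- \frac{1}{6}\right) 22 = - \frac{11}{3} \approx -3.6667$)
$F{\left(n,m \right)} = -3 - \frac{4 n}{3}$ ($F{\left(n,m \right)} = - \frac{4 n}{3} - 3 = -3 - \frac{4 n}{3}$)
$c{\left(T,d \right)} = - 4 T$ ($c{\left(T,d \right)} = - 5 T + T = - 4 T$)
$F{\left(-6,-4 \right)} \left(-4\right) c{\left(A,10 \right)} = \left(-3 - -8\right) \left(-4\right) \left(\left(-4\right) \left(- \frac{11}{3}\right)\right) = \left(-3 + 8\right) \left(-4\right) \frac{44}{3} = 5 \left(-4\right) \frac{44}{3} = \left(-20\right) \frac{44}{3} = - \frac{880}{3}$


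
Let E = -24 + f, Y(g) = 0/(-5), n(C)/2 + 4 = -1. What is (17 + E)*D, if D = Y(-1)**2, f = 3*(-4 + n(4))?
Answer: 0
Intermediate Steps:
n(C) = -10 (n(C) = -8 + 2*(-1) = -8 - 2 = -10)
Y(g) = 0 (Y(g) = 0*(-1/5) = 0)
f = -42 (f = 3*(-4 - 10) = 3*(-14) = -42)
E = -66 (E = -24 - 42 = -66)
D = 0 (D = 0**2 = 0)
(17 + E)*D = (17 - 66)*0 = -49*0 = 0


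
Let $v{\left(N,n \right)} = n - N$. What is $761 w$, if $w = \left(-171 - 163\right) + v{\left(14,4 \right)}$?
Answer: $-261784$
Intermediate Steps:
$w = -344$ ($w = \left(-171 - 163\right) + \left(4 - 14\right) = -334 + \left(4 - 14\right) = -334 - 10 = -344$)
$761 w = 761 \left(-344\right) = -261784$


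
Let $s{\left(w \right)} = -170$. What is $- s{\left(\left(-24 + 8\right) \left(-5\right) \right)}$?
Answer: $170$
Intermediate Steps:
$- s{\left(\left(-24 + 8\right) \left(-5\right) \right)} = \left(-1\right) \left(-170\right) = 170$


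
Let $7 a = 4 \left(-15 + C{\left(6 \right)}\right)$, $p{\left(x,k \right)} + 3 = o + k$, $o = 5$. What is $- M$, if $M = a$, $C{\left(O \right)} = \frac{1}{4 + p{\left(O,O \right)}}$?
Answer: $\frac{179}{21} \approx 8.5238$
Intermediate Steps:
$p{\left(x,k \right)} = 2 + k$ ($p{\left(x,k \right)} = -3 + \left(5 + k\right) = 2 + k$)
$C{\left(O \right)} = \frac{1}{6 + O}$ ($C{\left(O \right)} = \frac{1}{4 + \left(2 + O\right)} = \frac{1}{6 + O}$)
$a = - \frac{179}{21}$ ($a = \frac{4 \left(-15 + \frac{1}{6 + 6}\right)}{7} = \frac{4 \left(-15 + \frac{1}{12}\right)}{7} = \frac{4 \left(- \frac{179}{12}\right)}{7} = \frac{1}{7} \left(- \frac{179}{3}\right) = - \frac{179}{21} \approx -8.5238$)
$M = - \frac{179}{21} \approx -8.5238$
$- M = \left(-1\right) \left(- \frac{179}{21}\right) = \frac{179}{21}$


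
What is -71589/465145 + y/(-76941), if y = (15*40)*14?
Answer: -3138449083/11929573815 ≈ -0.26308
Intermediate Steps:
y = 8400 (y = 600*14 = 8400)
-71589/465145 + y/(-76941) = -71589/465145 + 8400/(-76941) = -71589*1/465145 + 8400*(-1/76941) = -71589/465145 - 2800/25647 = -3138449083/11929573815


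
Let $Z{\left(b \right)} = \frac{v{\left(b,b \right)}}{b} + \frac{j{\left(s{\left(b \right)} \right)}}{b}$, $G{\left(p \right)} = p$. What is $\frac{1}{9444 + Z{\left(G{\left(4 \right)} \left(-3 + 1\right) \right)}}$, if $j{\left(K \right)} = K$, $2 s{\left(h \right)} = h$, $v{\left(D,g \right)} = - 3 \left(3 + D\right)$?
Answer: $\frac{8}{75541} \approx 0.0001059$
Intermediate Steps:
$v{\left(D,g \right)} = -9 - 3 D$
$s{\left(h \right)} = \frac{h}{2}$
$Z{\left(b \right)} = \frac{1}{2} + \frac{-9 - 3 b}{b}$ ($Z{\left(b \right)} = \frac{-9 - 3 b}{b} + \frac{\frac{1}{2} b}{b} = \frac{-9 - 3 b}{b} + \frac{1}{2} = \frac{1}{2} + \frac{-9 - 3 b}{b}$)
$\frac{1}{9444 + Z{\left(G{\left(4 \right)} \left(-3 + 1\right) \right)}} = \frac{1}{9444 - \left(\frac{5}{2} + \frac{9}{4 \left(-3 + 1\right)}\right)} = \frac{1}{9444 - \left(\frac{5}{2} + \frac{9}{4 \left(-2\right)}\right)} = \frac{1}{9444 - \left(\frac{5}{2} + \frac{9}{-8}\right)} = \frac{1}{9444 - \frac{11}{8}} = \frac{1}{\frac{75541}{8}} = \frac{8}{75541}$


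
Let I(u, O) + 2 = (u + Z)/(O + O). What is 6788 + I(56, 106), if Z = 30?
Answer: 719359/106 ≈ 6786.4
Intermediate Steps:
I(u, O) = -2 + (30 + u)/(2*O) (I(u, O) = -2 + (u + 30)/(O + O) = -2 + (30 + u)/((2*O)) = -2 + (30 + u)*(1/(2*O)) = -2 + (30 + u)/(2*O))
6788 + I(56, 106) = 6788 + (½)*(30 + 56 - 4*106)/106 = 6788 + (½)*(1/106)*(30 + 56 - 424) = 6788 + (½)*(1/106)*(-338) = 6788 - 169/106 = 719359/106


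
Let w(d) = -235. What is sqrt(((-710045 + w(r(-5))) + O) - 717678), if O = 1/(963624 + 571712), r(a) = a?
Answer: I*sqrt(841515866748842758)/767668 ≈ 1195.0*I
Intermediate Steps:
O = 1/1535336 ≈ 6.5132e-7
sqrt(((-710045 + w(r(-5))) + O) - 717678) = sqrt(((-710045 - 235) + 1/1535336) - 717678) = sqrt((-710280 + 1/1535336) - 717678) = sqrt(-1090518454079/1535336 - 717678) = sqrt(-2192395323887/1535336) = I*sqrt(841515866748842758)/767668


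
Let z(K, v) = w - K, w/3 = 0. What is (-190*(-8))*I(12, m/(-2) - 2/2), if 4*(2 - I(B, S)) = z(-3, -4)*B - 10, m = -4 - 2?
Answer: -6840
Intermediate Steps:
w = 0 (w = 3*0 = 0)
m = -6
z(K, v) = -K (z(K, v) = 0 - K = -K)
I(B, S) = 9/2 - 3*B/4 (I(B, S) = 2 - ((-1*(-3))*B - 10)/4 = 2 - (3*B - 10)/4 = 2 - (-10 + 3*B)/4 = 2 + (5/2 - 3*B/4) = 9/2 - 3*B/4)
(-190*(-8))*I(12, m/(-2) - 2/2) = (-190*(-8))*(9/2 - ¾*12) = 1520*(9/2 - 9) = 1520*(-9/2) = -6840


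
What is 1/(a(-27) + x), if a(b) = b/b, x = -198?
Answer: -1/197 ≈ -0.0050761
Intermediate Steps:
a(b) = 1
1/(a(-27) + x) = 1/(1 - 198) = 1/(-197) = -1/197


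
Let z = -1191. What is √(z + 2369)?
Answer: √1178 ≈ 34.322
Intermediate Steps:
√(z + 2369) = √(-1191 + 2369) = √1178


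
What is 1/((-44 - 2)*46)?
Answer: -1/2116 ≈ -0.00047259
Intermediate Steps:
1/((-44 - 2)*46) = 1/(-46*46) = 1/(-2116) = -1/2116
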